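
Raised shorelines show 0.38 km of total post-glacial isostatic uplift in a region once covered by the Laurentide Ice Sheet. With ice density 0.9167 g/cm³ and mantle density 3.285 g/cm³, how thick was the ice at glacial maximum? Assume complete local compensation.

u = t ρ_ice/ρ_m → t = u ρ_m/ρ_ice = 0.38 km × 3.285/0.9167 = 1.36 km.

1.36 km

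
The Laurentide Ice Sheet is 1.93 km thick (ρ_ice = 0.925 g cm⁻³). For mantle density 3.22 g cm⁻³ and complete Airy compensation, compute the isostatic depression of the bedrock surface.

0.554 km

By Archimedes' principle applied to the lithosphere: the ice load ρ_ice t is balanced by mantle displaced below, ρ_m s.
s = t ρ_ice / ρ_m = 1.93 km × 0.925/3.22 = 0.554 km.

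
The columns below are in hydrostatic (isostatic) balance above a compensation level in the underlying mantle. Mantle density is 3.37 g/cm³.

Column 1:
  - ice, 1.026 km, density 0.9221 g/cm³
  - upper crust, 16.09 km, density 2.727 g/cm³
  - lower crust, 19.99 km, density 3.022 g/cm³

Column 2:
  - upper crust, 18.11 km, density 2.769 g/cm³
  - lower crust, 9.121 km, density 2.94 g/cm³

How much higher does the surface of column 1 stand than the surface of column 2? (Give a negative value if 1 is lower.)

For any compensation level in the mantle, the mantle terms cancel and isostasy reduces to e = (Σt_1 − Σt_2) − (Σ(ρt)_1 − Σ(ρt)_2) / ρ_m.
Σt_1 = 37.106 km; Σt_2 = 27.231 km; Σ(ρt)_1 = 105.233285; Σ(ρt)_2 = 76.96233 (in km·g/cm³).
e = (37.106 − 27.231) − (105.233285 − 76.96233) / 3.37 = 1.49 km.

1.49 km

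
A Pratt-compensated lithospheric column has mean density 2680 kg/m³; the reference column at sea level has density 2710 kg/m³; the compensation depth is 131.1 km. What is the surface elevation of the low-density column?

ρ_ref D = ρ (D + h) → h = D (ρ_ref − ρ)/ρ.
h = 131.1 km × (2710 − 2680)/2680 = 1.47 km.

1.47 km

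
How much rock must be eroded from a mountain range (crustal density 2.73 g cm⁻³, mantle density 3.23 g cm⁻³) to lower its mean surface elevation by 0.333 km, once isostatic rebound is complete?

2.15 km

Net drop Δ = e − u = e − e ρ_c/ρ_m = e (ρ_m − ρ_c)/ρ_m.
e = Δ ρ_m/(ρ_m − ρ_c) = 0.333 km × 3.23/0.5 = 2.15 km.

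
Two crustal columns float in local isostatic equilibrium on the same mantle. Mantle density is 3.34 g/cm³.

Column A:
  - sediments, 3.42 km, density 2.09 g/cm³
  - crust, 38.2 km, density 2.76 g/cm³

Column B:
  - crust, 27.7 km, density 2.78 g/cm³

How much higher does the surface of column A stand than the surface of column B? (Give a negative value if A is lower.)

3.27 km

For any compensation level in the mantle, the mantle terms cancel and isostasy reduces to e = (Σt_A − Σt_B) − (Σ(ρt)_A − Σ(ρt)_B) / ρ_m.
Σt_A = 41.62 km; Σt_B = 27.7 km; Σ(ρt)_A = 112.5798; Σ(ρt)_B = 77.006 (in km·g/cm³).
e = (41.62 − 27.7) − (112.5798 − 77.006) / 3.34 = 3.27 km.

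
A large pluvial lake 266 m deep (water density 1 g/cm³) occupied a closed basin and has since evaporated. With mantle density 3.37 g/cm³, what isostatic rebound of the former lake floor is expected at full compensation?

u = d ρ_w/ρ_m = 266 m × 1/3.37 = 78.9 m.

78.9 m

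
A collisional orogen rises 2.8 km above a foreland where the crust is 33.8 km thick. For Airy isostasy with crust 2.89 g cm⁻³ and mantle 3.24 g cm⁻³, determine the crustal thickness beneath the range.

Root depth r = h ρ_c / (ρ_m − ρ_c) = 2.8 km × 2.89 / 0.35 = 23.12 km.
Total thickness = T + h + r = 33.8 km + 2.8 km + 23.12 km = 59.7 km.

59.7 km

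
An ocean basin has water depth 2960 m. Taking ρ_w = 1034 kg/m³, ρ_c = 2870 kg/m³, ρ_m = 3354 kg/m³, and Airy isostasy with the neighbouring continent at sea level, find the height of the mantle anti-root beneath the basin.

11200 m

Isostatic balance requires: replacing crust with seawater at the top is compensated by replacing crust with mantle at the base: d (ρ_c − ρ_w) = a (ρ_m − ρ_c).
a = d (ρ_c − ρ_w)/(ρ_m − ρ_c) = 2960 m × 1836/484 = 11200 m.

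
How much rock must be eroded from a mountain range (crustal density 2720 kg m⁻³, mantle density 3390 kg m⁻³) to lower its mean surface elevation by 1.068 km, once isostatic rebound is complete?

Net drop Δ = e − u = e − e ρ_c/ρ_m = e (ρ_m − ρ_c)/ρ_m.
e = Δ ρ_m/(ρ_m − ρ_c) = 1.068 km × 3390/670 = 5.4 km.

5.4 km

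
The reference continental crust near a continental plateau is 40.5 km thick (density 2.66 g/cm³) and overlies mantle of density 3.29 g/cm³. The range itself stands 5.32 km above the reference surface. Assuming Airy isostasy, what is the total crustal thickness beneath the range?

68.3 km

Root depth r = h ρ_c / (ρ_m − ρ_c) = 5.32 km × 2.66 / 0.63 = 22.46 km.
Total thickness = T + h + r = 40.5 km + 5.32 km + 22.46 km = 68.3 km.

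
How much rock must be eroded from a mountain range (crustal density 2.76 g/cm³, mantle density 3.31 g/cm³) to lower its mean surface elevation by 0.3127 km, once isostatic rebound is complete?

Net drop Δ = e − u = e − e ρ_c/ρ_m = e (ρ_m − ρ_c)/ρ_m.
e = Δ ρ_m/(ρ_m − ρ_c) = 0.3127 km × 3.31/0.55 = 1.88 km.

1.88 km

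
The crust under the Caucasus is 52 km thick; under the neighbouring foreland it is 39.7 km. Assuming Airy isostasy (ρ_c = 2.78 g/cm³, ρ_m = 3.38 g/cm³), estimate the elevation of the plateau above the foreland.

Excess crust Δ = 52 km − 39.7 km = 12.3 km, split between elevation h and root r with h + r = Δ.
Airy balance ρ_c h = (ρ_m − ρ_c) r gives r = h ρ_c/(ρ_m − ρ_c), so h (1 + ρ_c/(ρ_m − ρ_c)) = Δ, i.e. h = Δ (ρ_m − ρ_c)/ρ_m.
h = 12.3 km × 0.6/3.38 = 2.18 km.

2.18 km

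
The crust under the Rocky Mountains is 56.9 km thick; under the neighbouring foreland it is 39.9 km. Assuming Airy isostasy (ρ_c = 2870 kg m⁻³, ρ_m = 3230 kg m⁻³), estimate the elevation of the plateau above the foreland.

Excess crust Δ = 56.9 km − 39.9 km = 17 km, split between elevation h and root r with h + r = Δ.
Airy balance ρ_c h = (ρ_m − ρ_c) r gives r = h ρ_c/(ρ_m − ρ_c), so h (1 + ρ_c/(ρ_m − ρ_c)) = Δ, i.e. h = Δ (ρ_m − ρ_c)/ρ_m.
h = 17 km × 360/3230 = 1.89 km.

1.89 km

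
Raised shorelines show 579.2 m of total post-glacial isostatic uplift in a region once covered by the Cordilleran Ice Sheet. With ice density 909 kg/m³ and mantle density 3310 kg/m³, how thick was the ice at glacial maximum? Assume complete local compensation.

2110 m

u = t ρ_ice/ρ_m → t = u ρ_m/ρ_ice = 579.2 m × 3310/909 = 2110 m.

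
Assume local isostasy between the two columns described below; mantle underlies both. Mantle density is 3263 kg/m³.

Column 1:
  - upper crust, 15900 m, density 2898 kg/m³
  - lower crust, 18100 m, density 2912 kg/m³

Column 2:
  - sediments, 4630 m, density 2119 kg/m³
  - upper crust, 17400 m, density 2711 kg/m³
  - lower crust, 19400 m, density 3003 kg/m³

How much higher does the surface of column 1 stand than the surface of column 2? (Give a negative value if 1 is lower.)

−2390 m

For any compensation level in the mantle, the mantle terms cancel and isostasy reduces to e = (Σt_1 − Σt_2) − (Σ(ρt)_1 − Σ(ρt)_2) / ρ_m.
Σt_1 = 34000 m; Σt_2 = 41430 m; Σ(ρt)_1 = 98785400; Σ(ρt)_2 = 115240570 (in m·kg/m³).
e = (34000 − 41430) − (98785400 − 115240570) / 3263 = −2390 m.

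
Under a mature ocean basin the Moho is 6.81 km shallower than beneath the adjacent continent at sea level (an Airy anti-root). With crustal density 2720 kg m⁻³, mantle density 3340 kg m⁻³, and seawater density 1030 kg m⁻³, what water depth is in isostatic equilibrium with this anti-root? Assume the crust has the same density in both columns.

Replacing a thickness d of crust by seawater at the top must be balanced by replacing crust with mantle at the base: d (ρ_c − ρ_w) = a (ρ_m − ρ_c).
d = a (ρ_m − ρ_c)/(ρ_c − ρ_w) = 6.81 km × 620/1690 = 2.5 km.

2.5 km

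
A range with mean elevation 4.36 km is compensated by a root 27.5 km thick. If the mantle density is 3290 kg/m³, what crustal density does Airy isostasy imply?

2840 kg/m³

ρ_c h = (ρ_m − ρ_c) r → ρ_c (h + r) = ρ_m r → ρ_c = ρ_m r / (h + r).
ρ_c = 3290 × 27.5 km / (4.36 km + 27.5 km) = 2840 kg/m³.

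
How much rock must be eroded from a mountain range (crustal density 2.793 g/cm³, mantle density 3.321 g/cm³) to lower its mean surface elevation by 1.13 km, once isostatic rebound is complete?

7.11 km

Net drop Δ = e − u = e − e ρ_c/ρ_m = e (ρ_m − ρ_c)/ρ_m.
e = Δ ρ_m/(ρ_m − ρ_c) = 1.13 km × 3.321/0.528 = 7.11 km.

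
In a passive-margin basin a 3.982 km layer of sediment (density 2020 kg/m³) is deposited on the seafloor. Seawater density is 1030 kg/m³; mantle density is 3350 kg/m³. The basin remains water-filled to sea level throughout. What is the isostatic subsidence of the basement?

1.7 km

Submarine loading: the sediment displaces seawater, and the subsidence is in turn flooded, so s (ρ_m − ρ_w) = t (ρ_sed − ρ_w).
s = 3.982 km × (2020 − 1030) / (3350 − 1030) = 1.7 km.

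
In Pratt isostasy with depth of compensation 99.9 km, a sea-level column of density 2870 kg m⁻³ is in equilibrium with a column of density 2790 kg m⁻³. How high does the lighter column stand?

ρ_ref D = ρ (D + h) → h = D (ρ_ref − ρ)/ρ.
h = 99.9 km × (2870 − 2790)/2790 = 2.86 km.

2.86 km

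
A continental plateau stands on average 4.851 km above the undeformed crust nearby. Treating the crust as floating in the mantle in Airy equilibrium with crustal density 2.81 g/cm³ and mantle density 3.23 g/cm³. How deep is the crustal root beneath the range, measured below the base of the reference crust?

Balancing pressure at the compensation depth: the weight of the topography is balanced by the buoyancy of the root, ρ_c h = (ρ_m − ρ_c) r.
r = h · ρ_c / (ρ_m − ρ_c) = 4.851 km × 2.81 / (3.23 − 2.81) = 32.5 km.

32.5 km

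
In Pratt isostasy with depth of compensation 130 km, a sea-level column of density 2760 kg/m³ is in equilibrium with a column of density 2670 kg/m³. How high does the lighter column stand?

4.38 km

ρ_ref D = ρ (D + h) → h = D (ρ_ref − ρ)/ρ.
h = 130 km × (2760 − 2670)/2670 = 4.38 km.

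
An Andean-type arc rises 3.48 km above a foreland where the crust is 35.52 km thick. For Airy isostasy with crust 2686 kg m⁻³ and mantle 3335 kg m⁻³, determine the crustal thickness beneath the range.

53.4 km

Root depth r = h ρ_c / (ρ_m − ρ_c) = 3.48 km × 2686 / 649 = 14.4 km.
Total thickness = T + h + r = 35.52 km + 3.48 km + 14.4 km = 53.4 km.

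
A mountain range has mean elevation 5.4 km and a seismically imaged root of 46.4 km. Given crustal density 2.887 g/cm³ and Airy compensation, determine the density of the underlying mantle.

3.22 g/cm³

Airy balance: ρ_c h = (ρ_m − ρ_c) r → ρ_m = ρ_c (1 + h/r).
ρ_m = 2.887 × (1 + 5.4 km/46.4 km) = 3.22 g/cm³.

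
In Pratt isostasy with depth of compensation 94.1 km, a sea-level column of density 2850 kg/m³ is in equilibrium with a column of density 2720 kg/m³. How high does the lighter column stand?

ρ_ref D = ρ (D + h) → h = D (ρ_ref − ρ)/ρ.
h = 94.1 km × (2850 − 2720)/2720 = 4.5 km.

4.5 km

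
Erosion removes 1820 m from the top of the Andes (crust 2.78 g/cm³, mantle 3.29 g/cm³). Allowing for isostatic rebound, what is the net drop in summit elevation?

Rebound u = e ρ_c/ρ_m = 1820 m × 2.78/3.29 = 1538 m.
Net surface drop = e − u = 1820 m − 1538 m = e (ρ_m − ρ_c)/ρ_m = 282 m.

282 m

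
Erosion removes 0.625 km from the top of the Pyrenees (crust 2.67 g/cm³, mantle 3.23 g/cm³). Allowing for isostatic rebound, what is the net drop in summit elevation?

Rebound u = e ρ_c/ρ_m = 0.625 km × 2.67/3.23 = 0.5166 km.
Net surface drop = e − u = 0.625 km − 0.5166 km = e (ρ_m − ρ_c)/ρ_m = 0.108 km.

0.108 km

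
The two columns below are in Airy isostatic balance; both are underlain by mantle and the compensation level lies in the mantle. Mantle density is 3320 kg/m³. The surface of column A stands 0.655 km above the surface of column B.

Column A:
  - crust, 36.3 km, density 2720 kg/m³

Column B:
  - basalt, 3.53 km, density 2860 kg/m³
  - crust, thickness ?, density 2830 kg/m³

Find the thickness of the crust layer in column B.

36.7 km

Take the compensation level at the base of the deeper column (depth z_c below the surface of column A) and equate Σ ρ_i t_i down to z_c; mantle fills any gap and the z_c terms cancel.
Column A: 36.3×2720 + (z_c − 36.3)×3320
Column B: 0.655×0 + 3.53×2860 + x×2830 + (z_c − 0.655 − 3.53 − x)×3320
The z_c×3320 term appears on both sides and cancels. Collect the known terms of each column as K = Σ(ρt)_known − 3320 × (depth of known layers): K_A = 98736 − 3320×36.3 = −21780; K_B = 10095.8 − 3320×(0.655 + 3.53) = −3798.4.
Balance: K_A = K_B − x×(3320 − 2830), so x = (K_B − K_A)/(3320 − 2830) = 17981.6/490 = 36.7 km.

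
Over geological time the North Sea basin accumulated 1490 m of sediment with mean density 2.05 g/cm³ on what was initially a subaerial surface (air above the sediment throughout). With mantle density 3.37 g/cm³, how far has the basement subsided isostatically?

906 m

Subaerial load: s = t ρ_sed / ρ_m = 1490 m × 2.05/3.37 = 906 m.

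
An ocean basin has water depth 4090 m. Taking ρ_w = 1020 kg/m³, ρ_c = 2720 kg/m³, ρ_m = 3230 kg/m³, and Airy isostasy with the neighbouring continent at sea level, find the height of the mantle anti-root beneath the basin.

13600 m

In Airy isostatic equilibrium: replacing crust with seawater at the top is compensated by replacing crust with mantle at the base: d (ρ_c − ρ_w) = a (ρ_m − ρ_c).
a = d (ρ_c − ρ_w)/(ρ_m − ρ_c) = 4090 m × 1700/510 = 13600 m.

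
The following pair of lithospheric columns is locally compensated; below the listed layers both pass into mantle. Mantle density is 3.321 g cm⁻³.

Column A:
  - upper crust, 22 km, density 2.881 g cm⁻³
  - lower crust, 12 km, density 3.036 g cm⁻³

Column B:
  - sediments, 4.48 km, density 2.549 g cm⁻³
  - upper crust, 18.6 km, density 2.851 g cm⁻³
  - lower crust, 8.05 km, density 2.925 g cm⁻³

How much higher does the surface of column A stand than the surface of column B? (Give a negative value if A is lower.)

−0.689 km

For any compensation level in the mantle, the mantle terms cancel and isostasy reduces to e = (Σt_A − Σt_B) − (Σ(ρt)_A − Σ(ρt)_B) / ρ_m.
Σt_A = 34 km; Σt_B = 31.13 km; Σ(ρt)_A = 99.814; Σ(ρt)_B = 87.99437 (in km·g cm⁻³).
e = (34 − 31.13) − (99.814 − 87.99437) / 3.321 = −0.689 km.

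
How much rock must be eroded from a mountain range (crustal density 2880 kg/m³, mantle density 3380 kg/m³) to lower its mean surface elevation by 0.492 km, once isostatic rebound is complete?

Net drop Δ = e − u = e − e ρ_c/ρ_m = e (ρ_m − ρ_c)/ρ_m.
e = Δ ρ_m/(ρ_m − ρ_c) = 0.492 km × 3380/500 = 3.33 km.

3.33 km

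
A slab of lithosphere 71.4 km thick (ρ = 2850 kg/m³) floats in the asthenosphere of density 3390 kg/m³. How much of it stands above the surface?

Floating equilibrium: submerged depth d = t ρ_obj/ρ_fluid = 71.4 km × 2850/3390 = 60.03 km.
Freeboard = t − d = 71.4 km − 60.03 km = 11.4 km.

11.4 km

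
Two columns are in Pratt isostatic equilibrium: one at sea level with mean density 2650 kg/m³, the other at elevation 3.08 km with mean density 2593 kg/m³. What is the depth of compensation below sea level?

140 km

ρ_ref D = ρ (D + h) → D (ρ_ref − ρ) = ρ h.
D = ρ h/(ρ_ref − ρ) = 2593 × 3.08 km/(2650 − 2593) = 140 km.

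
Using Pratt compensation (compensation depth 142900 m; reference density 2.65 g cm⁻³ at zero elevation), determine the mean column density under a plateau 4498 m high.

2.57 g cm⁻³

Pratt balance: ρ_ref D = ρ (D + h).
ρ = ρ_ref D/(D + h) = 2.65 × 142900 m/(142900 m + 4498 m) = 2.57 g cm⁻³.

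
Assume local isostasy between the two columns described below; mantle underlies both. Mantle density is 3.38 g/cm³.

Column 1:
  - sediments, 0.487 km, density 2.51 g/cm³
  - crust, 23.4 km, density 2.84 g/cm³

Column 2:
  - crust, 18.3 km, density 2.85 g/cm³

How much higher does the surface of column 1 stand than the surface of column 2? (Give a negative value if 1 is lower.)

For any compensation level in the mantle, the mantle terms cancel and isostasy reduces to e = (Σt_1 − Σt_2) − (Σ(ρt)_1 − Σ(ρt)_2) / ρ_m.
Σt_1 = 23.887 km; Σt_2 = 18.3 km; Σ(ρt)_1 = 67.67837; Σ(ρt)_2 = 52.155 (in km·g/cm³).
e = (23.887 − 18.3) − (67.67837 − 52.155) / 3.38 = 0.994 km.

0.994 km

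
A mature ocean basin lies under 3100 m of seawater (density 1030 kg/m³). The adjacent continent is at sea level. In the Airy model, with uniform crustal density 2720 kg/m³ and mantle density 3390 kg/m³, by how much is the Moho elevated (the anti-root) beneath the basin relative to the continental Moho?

In Airy isostatic equilibrium: replacing crust with seawater at the top is compensated by replacing crust with mantle at the base: d (ρ_c − ρ_w) = a (ρ_m − ρ_c).
a = d (ρ_c − ρ_w)/(ρ_m − ρ_c) = 3100 m × 1690/670 = 7820 m.

7820 m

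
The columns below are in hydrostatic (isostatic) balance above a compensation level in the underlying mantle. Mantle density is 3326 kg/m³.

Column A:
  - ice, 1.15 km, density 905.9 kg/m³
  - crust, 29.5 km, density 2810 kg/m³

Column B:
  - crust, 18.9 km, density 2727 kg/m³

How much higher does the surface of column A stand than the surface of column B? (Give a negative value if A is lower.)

For any compensation level in the mantle, the mantle terms cancel and isostasy reduces to e = (Σt_A − Σt_B) − (Σ(ρt)_A − Σ(ρt)_B) / ρ_m.
Σt_A = 30.65 km; Σt_B = 18.9 km; Σ(ρt)_A = 83936.785; Σ(ρt)_B = 51540.3 (in km·kg/m³).
e = (30.65 − 18.9) − (83936.785 − 51540.3) / 3326 = 2.01 km.

2.01 km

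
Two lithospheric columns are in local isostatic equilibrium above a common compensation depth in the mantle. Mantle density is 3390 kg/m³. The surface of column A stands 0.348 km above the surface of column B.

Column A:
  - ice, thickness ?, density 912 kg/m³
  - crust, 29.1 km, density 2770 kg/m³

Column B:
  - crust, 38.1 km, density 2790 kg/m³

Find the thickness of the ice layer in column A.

Take the compensation level at the base of the deeper column (depth z_c below the surface of column A) and equate Σ ρ_i t_i down to z_c; mantle fills any gap and the z_c terms cancel.
Column A: x×912 + 29.1×2770 + (z_c − 29.1 − x)×3390
Column B: 0.348×0 + 38.1×2790 + (z_c − 0.348 − 38.1)×3390
The z_c×3390 term appears on both sides and cancels. Collect the known terms of each column as K = Σ(ρt)_known − 3390 × (depth of known layers): K_A = 80607 − 3390×29.1 = −18042; K_B = 106299 − 3390×(0.348 + 38.1) = −24039.72.
Balance: K_A − x×(3390 − 912) = K_B, so x = (K_A − K_B)/(3390 − 912) = 5997.72/2478 = 2.42 km.

2.42 km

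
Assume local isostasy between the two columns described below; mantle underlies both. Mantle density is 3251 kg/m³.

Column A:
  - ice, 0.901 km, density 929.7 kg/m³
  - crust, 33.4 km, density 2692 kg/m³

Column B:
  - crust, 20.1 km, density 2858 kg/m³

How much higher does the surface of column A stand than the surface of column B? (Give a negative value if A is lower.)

3.96 km

For any compensation level in the mantle, the mantle terms cancel and isostasy reduces to e = (Σt_A − Σt_B) − (Σ(ρt)_A − Σ(ρt)_B) / ρ_m.
Σt_A = 34.301 km; Σt_B = 20.1 km; Σ(ρt)_A = 90750.4597; Σ(ρt)_B = 57445.8 (in km·kg/m³).
e = (34.301 − 20.1) − (90750.4597 − 57445.8) / 3251 = 3.96 km.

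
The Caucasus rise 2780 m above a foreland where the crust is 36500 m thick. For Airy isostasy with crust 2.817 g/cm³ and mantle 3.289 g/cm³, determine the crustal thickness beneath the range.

55900 m

Root depth r = h ρ_c / (ρ_m − ρ_c) = 2780 m × 2.817 / 0.472 = 16590 m.
Total thickness = T + h + r = 36500 m + 2780 m + 16590 m = 55900 m.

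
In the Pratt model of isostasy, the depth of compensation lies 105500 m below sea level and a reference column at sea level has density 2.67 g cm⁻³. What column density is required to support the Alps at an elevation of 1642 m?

2.63 g cm⁻³

Pratt balance: ρ_ref D = ρ (D + h).
ρ = ρ_ref D/(D + h) = 2.67 × 105500 m/(105500 m + 1642 m) = 2.63 g cm⁻³.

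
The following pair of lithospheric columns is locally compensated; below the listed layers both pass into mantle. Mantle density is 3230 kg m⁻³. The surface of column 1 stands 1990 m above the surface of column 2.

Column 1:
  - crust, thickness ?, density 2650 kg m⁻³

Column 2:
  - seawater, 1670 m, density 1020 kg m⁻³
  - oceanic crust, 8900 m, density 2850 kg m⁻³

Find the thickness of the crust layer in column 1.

23300 m

Take the compensation level at the base of the deeper column (depth z_c below the surface of column 1) and equate Σ ρ_i t_i down to z_c; mantle fills any gap and the z_c terms cancel.
Column 1: x×2650 + (z_c − 0 − x)×3230
Column 2: 1990×0 + 1670×1020 + 8900×2850 + (z_c − 1990 − 10570)×3230
The z_c×3230 term appears on both sides and cancels. Collect the known terms of each column as K = Σ(ρt)_known − 3230 × (depth of known layers): K_1 = 0 − 3230×0 = 0; K_2 = 27068400 − 3230×(1990 + 10570) = −13500400.
Balance: K_1 − x×(3230 − 2650) = K_2, so x = (K_1 − K_2)/(3230 − 2650) = 13500400/580 = 23300 m.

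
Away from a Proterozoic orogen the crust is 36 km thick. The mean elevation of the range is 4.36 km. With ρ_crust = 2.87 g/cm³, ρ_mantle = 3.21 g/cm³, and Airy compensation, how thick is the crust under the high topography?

Root depth r = h ρ_c / (ρ_m − ρ_c) = 4.36 km × 2.87 / 0.34 = 36.8 km.
Total thickness = T + h + r = 36 km + 4.36 km + 36.8 km = 77.2 km.

77.2 km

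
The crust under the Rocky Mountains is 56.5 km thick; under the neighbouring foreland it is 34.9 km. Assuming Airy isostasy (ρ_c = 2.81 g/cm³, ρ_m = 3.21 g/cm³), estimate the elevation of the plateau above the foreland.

2.69 km

Excess crust Δ = 56.5 km − 34.9 km = 21.6 km, split between elevation h and root r with h + r = Δ.
Airy balance ρ_c h = (ρ_m − ρ_c) r gives r = h ρ_c/(ρ_m − ρ_c), so h (1 + ρ_c/(ρ_m − ρ_c)) = Δ, i.e. h = Δ (ρ_m − ρ_c)/ρ_m.
h = 21.6 km × 0.4/3.21 = 2.69 km.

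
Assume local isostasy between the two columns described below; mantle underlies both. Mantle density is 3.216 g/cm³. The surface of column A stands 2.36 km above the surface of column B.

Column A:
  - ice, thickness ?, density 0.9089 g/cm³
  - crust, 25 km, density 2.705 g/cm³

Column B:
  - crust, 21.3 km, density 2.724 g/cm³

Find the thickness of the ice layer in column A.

Take the compensation level at the base of the deeper column (depth z_c below the surface of column A) and equate Σ ρ_i t_i down to z_c; mantle fills any gap and the z_c terms cancel.
Column A: x×0.9089 + 25×2.705 + (z_c − 25 − x)×3.216
Column B: 2.36×0 + 21.3×2.724 + (z_c − 2.36 − 21.3)×3.216
The z_c×3.216 term appears on both sides and cancels. Collect the known terms of each column as K = Σ(ρt)_known − 3.216 × (depth of known layers): K_A = 67.625 − 3.216×25 = −12.775; K_B = 58.0212 − 3.216×(2.36 + 21.3) = −18.06936.
Balance: K_A − x×(3.216 − 0.9089) = K_B, so x = (K_A − K_B)/(3.216 − 0.9089) = 5.29436/2.3071 = 2.29 km.

2.29 km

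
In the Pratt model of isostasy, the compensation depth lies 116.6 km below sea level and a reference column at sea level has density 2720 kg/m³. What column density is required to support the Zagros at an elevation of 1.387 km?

2690 kg/m³

Pratt balance: ρ_ref D = ρ (D + h).
ρ = ρ_ref D/(D + h) = 2720 × 116.6 km/(116.6 km + 1.387 km) = 2690 kg/m³.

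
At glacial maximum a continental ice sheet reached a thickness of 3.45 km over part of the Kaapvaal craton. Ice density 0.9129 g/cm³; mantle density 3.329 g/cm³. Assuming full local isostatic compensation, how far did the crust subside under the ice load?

In Airy isostatic equilibrium: the ice load ρ_ice t is balanced by mantle displaced below, ρ_m s.
s = t ρ_ice / ρ_m = 3.45 km × 0.9129/3.329 = 0.946 km.

0.946 km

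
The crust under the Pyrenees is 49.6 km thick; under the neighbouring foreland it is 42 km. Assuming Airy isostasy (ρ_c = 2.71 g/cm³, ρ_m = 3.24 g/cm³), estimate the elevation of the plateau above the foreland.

Excess crust Δ = 49.6 km − 42 km = 7.6 km, split between elevation h and root r with h + r = Δ.
Airy balance ρ_c h = (ρ_m − ρ_c) r gives r = h ρ_c/(ρ_m − ρ_c), so h (1 + ρ_c/(ρ_m − ρ_c)) = Δ, i.e. h = Δ (ρ_m − ρ_c)/ρ_m.
h = 7.6 km × 0.53/3.24 = 1.24 km.

1.24 km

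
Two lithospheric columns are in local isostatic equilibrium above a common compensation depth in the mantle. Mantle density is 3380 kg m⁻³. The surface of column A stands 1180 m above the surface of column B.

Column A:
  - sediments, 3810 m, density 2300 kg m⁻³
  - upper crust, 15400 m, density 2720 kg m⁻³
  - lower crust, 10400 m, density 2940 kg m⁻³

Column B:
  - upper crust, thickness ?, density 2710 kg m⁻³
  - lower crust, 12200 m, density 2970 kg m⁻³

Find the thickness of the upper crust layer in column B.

Take the compensation level at the base of the deeper column (depth z_c below the surface of column A) and equate Σ ρ_i t_i down to z_c; mantle fills any gap and the z_c terms cancel.
Column A: 3810×2300 + 15400×2720 + 10400×2940 + (z_c − 29610)×3380
Column B: 1180×0 + x×2710 + 12200×2970 + (z_c − 1180 − 12200 − x)×3380
The z_c×3380 term appears on both sides and cancels. Collect the known terms of each column as K = Σ(ρt)_known − 3380 × (depth of known layers): K_A = 81227000 − 3380×29610 = −18854800; K_B = 36234000 − 3380×(1180 + 12200) = −8990400.
Balance: K_A = K_B − x×(3380 − 2710), so x = (K_B − K_A)/(3380 − 2710) = 9864400/670 = 14700 m.

14700 m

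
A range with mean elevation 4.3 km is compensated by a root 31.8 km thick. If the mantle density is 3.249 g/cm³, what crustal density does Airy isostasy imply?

2.86 g/cm³

ρ_c h = (ρ_m − ρ_c) r → ρ_c (h + r) = ρ_m r → ρ_c = ρ_m r / (h + r).
ρ_c = 3.249 × 31.8 km / (4.3 km + 31.8 km) = 2.86 g/cm³.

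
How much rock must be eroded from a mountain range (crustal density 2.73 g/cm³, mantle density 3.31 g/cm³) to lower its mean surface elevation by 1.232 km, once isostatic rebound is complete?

7.03 km

Net drop Δ = e − u = e − e ρ_c/ρ_m = e (ρ_m − ρ_c)/ρ_m.
e = Δ ρ_m/(ρ_m − ρ_c) = 1.232 km × 3.31/0.58 = 7.03 km.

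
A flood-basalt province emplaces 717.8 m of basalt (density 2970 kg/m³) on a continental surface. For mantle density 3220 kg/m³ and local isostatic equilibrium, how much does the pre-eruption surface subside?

Subaerial loading: s = t ρ_load / ρ_m.
s = 717.8 m × 2970/3220 = 662 m.

662 m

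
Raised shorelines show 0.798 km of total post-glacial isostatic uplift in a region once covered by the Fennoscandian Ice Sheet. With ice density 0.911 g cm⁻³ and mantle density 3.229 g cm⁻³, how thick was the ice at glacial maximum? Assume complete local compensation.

u = t ρ_ice/ρ_m → t = u ρ_m/ρ_ice = 0.798 km × 3.229/0.911 = 2.83 km.

2.83 km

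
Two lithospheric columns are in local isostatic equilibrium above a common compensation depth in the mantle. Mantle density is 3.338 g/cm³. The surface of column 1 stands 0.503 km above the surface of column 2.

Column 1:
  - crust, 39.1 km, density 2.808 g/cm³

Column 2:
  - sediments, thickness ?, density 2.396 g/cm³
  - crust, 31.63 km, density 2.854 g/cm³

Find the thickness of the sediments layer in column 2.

Take the compensation level at the base of the deeper column (depth z_c below the surface of column 1) and equate Σ ρ_i t_i down to z_c; mantle fills any gap and the z_c terms cancel.
Column 1: 39.1×2.808 + (z_c − 39.1)×3.338
Column 2: 0.503×0 + x×2.396 + 31.63×2.854 + (z_c − 0.503 − 31.63 − x)×3.338
The z_c×3.338 term appears on both sides and cancels. Collect the known terms of each column as K = Σ(ρt)_known − 3.338 × (depth of known layers): K_1 = 109.7928 − 3.338×39.1 = −20.723; K_2 = 90.27202 − 3.338×(0.503 + 31.63) = −16.987934.
Balance: K_1 = K_2 − x×(3.338 − 2.396), so x = (K_2 − K_1)/(3.338 − 2.396) = 3.73507/0.942 = 3.97 km.

3.97 km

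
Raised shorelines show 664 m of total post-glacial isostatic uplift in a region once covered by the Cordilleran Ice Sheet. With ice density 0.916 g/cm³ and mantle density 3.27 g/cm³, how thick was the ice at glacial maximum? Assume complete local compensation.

2370 m

u = t ρ_ice/ρ_m → t = u ρ_m/ρ_ice = 664 m × 3.27/0.916 = 2370 m.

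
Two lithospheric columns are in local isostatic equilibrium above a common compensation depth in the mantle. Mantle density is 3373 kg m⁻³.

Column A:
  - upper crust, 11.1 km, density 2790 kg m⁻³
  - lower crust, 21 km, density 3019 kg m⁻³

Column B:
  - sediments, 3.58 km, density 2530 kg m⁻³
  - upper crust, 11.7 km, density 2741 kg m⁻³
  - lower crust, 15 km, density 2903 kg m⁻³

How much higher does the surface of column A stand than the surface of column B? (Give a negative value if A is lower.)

For any compensation level in the mantle, the mantle terms cancel and isostasy reduces to e = (Σt_A − Σt_B) − (Σ(ρt)_A − Σ(ρt)_B) / ρ_m.
Σt_A = 32.1 km; Σt_B = 30.28 km; Σ(ρt)_A = 94368; Σ(ρt)_B = 84672.1 (in km·kg m⁻³).
e = (32.1 − 30.28) − (94368 − 84672.1) / 3373 = −1.05 km.

−1.05 km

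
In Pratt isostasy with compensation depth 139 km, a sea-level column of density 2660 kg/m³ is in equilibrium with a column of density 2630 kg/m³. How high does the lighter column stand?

1.59 km

ρ_ref D = ρ (D + h) → h = D (ρ_ref − ρ)/ρ.
h = 139 km × (2660 − 2630)/2630 = 1.59 km.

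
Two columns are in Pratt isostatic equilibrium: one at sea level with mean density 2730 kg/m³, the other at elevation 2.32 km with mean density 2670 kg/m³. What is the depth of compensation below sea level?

ρ_ref D = ρ (D + h) → D (ρ_ref − ρ) = ρ h.
D = ρ h/(ρ_ref − ρ) = 2670 × 2.32 km/(2730 − 2670) = 103 km.

103 km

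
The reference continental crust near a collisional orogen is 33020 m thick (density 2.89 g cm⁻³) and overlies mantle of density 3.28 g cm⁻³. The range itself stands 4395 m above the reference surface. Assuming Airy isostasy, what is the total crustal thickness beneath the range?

Root depth r = h ρ_c / (ρ_m − ρ_c) = 4395 m × 2.89 / 0.39 = 32570 m.
Total thickness = T + h + r = 33020 m + 4395 m + 32570 m = 70000 m.

70000 m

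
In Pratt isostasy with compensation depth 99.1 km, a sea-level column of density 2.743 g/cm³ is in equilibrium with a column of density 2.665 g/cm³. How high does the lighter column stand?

2.9 km

ρ_ref D = ρ (D + h) → h = D (ρ_ref − ρ)/ρ.
h = 99.1 km × (2.743 − 2.665)/2.665 = 2.9 km.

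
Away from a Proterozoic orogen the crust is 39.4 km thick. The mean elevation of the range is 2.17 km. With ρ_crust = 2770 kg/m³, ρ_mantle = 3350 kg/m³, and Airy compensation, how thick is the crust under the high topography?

Root depth r = h ρ_c / (ρ_m − ρ_c) = 2.17 km × 2770 / 580 = 10.36 km.
Total thickness = T + h + r = 39.4 km + 2.17 km + 10.36 km = 51.9 km.

51.9 km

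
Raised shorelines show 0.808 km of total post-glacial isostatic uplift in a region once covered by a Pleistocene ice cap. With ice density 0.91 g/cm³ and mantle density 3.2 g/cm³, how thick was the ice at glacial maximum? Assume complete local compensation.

2.84 km

u = t ρ_ice/ρ_m → t = u ρ_m/ρ_ice = 0.808 km × 3.2/0.91 = 2.84 km.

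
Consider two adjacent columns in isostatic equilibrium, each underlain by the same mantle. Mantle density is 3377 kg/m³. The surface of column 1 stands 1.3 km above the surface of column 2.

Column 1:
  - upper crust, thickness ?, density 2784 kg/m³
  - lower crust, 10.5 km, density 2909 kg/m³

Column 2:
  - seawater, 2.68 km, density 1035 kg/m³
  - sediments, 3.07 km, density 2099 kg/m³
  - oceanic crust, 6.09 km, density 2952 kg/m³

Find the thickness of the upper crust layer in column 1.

20.7 km

Take the compensation level at the base of the deeper column (depth z_c below the surface of column 1) and equate Σ ρ_i t_i down to z_c; mantle fills any gap and the z_c terms cancel.
Column 1: x×2784 + 10.5×2909 + (z_c − 10.5 − x)×3377
Column 2: 1.3×0 + 2.68×1035 + 3.07×2099 + 6.09×2952 + (z_c − 1.3 − 11.84)×3377
The z_c×3377 term appears on both sides and cancels. Collect the known terms of each column as K = Σ(ρt)_known − 3377 × (depth of known layers): K_1 = 30544.5 − 3377×10.5 = −4914; K_2 = 27195.41 − 3377×(1.3 + 11.84) = −17178.37.
Balance: K_1 − x×(3377 − 2784) = K_2, so x = (K_1 − K_2)/(3377 − 2784) = 12264.4/593 = 20.7 km.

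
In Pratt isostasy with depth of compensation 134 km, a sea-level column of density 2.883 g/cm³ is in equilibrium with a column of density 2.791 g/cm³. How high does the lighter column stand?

4.42 km

ρ_ref D = ρ (D + h) → h = D (ρ_ref − ρ)/ρ.
h = 134 km × (2.883 − 2.791)/2.791 = 4.42 km.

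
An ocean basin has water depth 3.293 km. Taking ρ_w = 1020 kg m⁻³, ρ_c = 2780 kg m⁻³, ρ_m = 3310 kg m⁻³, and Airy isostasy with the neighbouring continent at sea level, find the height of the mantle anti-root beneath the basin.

Isostatic balance requires: replacing crust with seawater at the top is compensated by replacing crust with mantle at the base: d (ρ_c − ρ_w) = a (ρ_m − ρ_c).
a = d (ρ_c − ρ_w)/(ρ_m − ρ_c) = 3.293 km × 1760/530 = 10.9 km.

10.9 km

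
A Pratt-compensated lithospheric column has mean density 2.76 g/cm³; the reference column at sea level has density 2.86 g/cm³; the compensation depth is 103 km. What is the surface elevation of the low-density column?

ρ_ref D = ρ (D + h) → h = D (ρ_ref − ρ)/ρ.
h = 103 km × (2.86 − 2.76)/2.76 = 3.73 km.

3.73 km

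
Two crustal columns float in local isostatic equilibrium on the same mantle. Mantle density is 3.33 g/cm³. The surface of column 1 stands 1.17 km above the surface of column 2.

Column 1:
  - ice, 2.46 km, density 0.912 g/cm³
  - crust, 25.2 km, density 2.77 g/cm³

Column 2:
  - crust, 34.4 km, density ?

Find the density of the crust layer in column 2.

2.86 g/cm³

Take the compensation level at the base of the deeper column (depth z_c below the surface of column 1) and equate Σ ρ_i t_i down to z_c; mantle fills any gap and the z_c terms cancel.
Column 1: 2.46×0.912 + 25.2×2.77 + (z_c − 27.66)×3.33
Column 2: 1.17×0 + 34.4×ρ + (z_c − 1.17 − 34.4)×3.33
The z_c×3.33 term appears on both sides and cancels. Collect the known terms of each column as K = Σ(ρt)_known − 3.33 × (depth of known layers): K_1 = 72.04752 − 3.33×27.66 = −20.06028; K_2 = 0 − 3.33×(1.17 + 34.4) = −118.4481.
Balance: K_1 = K_2 + 34.4×ρ, so ρ = (K_1 − K_2)/34.4 = 98.3878/34.4 = 2.86 g/cm³.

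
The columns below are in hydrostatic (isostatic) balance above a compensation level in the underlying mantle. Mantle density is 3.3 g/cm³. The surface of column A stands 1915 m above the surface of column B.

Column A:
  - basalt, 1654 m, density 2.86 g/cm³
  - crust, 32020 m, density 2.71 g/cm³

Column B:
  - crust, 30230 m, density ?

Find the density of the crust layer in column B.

2.86 g/cm³

Take the compensation level at the base of the deeper column (depth z_c below the surface of column A) and equate Σ ρ_i t_i down to z_c; mantle fills any gap and the z_c terms cancel.
Column A: 1654×2.86 + 32020×2.71 + (z_c − 33674)×3.3
Column B: 1915×0 + 30230×ρ + (z_c − 1915 − 30230)×3.3
The z_c×3.3 term appears on both sides and cancels. Collect the known terms of each column as K = Σ(ρt)_known − 3.3 × (depth of known layers): K_A = 91504.64 − 3.3×33674 = −19619.56; K_B = 0 − 3.3×(1915 + 30230) = −106078.5.
Balance: K_A = K_B + 30230×ρ, so ρ = (K_A − K_B)/30230 = 86458.9/30230 = 2.86 g/cm³.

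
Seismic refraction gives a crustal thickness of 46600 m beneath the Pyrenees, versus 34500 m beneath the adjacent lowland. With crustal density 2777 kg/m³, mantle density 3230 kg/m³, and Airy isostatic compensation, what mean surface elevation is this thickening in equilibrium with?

1700 m

Excess crust Δ = 46600 m − 34500 m = 12100 m, split between elevation h and root r with h + r = Δ.
Airy balance ρ_c h = (ρ_m − ρ_c) r gives r = h ρ_c/(ρ_m − ρ_c), so h (1 + ρ_c/(ρ_m − ρ_c)) = Δ, i.e. h = Δ (ρ_m − ρ_c)/ρ_m.
h = 12100 m × 453/3230 = 1700 m.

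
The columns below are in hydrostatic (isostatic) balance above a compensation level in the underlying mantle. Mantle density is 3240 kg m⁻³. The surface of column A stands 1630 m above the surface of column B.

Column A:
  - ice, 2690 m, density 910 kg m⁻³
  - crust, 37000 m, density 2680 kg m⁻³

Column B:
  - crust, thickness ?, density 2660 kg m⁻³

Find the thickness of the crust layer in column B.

Take the compensation level at the base of the deeper column (depth z_c below the surface of column A) and equate Σ ρ_i t_i down to z_c; mantle fills any gap and the z_c terms cancel.
Column A: 2690×910 + 37000×2680 + (z_c − 39690)×3240
Column B: 1630×0 + x×2660 + (z_c − 1630 − 0 − x)×3240
The z_c×3240 term appears on both sides and cancels. Collect the known terms of each column as K = Σ(ρt)_known − 3240 × (depth of known layers): K_A = 101607900 − 3240×39690 = −26987700; K_B = 0 − 3240×(1630 + 0) = −5281200.
Balance: K_A = K_B − x×(3240 − 2660), so x = (K_B − K_A)/(3240 − 2660) = 21706500/580 = 37400 m.

37400 m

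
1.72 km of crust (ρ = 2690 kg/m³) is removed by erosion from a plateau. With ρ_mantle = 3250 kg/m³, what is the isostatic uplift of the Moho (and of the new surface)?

Unloading: uplift u = e ρ_c/ρ_m = 1.72 km × 2690/3250 = 1.42 km.

1.42 km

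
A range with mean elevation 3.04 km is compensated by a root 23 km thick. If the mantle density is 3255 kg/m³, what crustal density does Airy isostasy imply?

2880 kg/m³

ρ_c h = (ρ_m − ρ_c) r → ρ_c (h + r) = ρ_m r → ρ_c = ρ_m r / (h + r).
ρ_c = 3255 × 23 km / (3.04 km + 23 km) = 2880 kg/m³.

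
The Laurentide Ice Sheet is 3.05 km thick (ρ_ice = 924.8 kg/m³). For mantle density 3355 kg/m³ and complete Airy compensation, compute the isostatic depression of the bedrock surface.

0.841 km

In Airy isostatic equilibrium: the ice load ρ_ice t is balanced by mantle displaced below, ρ_m s.
s = t ρ_ice / ρ_m = 3.05 km × 924.8/3355 = 0.841 km.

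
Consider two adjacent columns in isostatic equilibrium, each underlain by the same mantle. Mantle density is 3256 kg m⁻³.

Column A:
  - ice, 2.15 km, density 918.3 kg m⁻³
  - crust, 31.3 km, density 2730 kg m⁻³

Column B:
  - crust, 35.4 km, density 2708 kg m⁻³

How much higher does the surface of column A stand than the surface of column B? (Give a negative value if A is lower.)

0.642 km

For any compensation level in the mantle, the mantle terms cancel and isostasy reduces to e = (Σt_A − Σt_B) − (Σ(ρt)_A − Σ(ρt)_B) / ρ_m.
Σt_A = 33.45 km; Σt_B = 35.4 km; Σ(ρt)_A = 87423.345; Σ(ρt)_B = 95863.2 (in km·kg m⁻³).
e = (33.45 − 35.4) − (87423.345 − 95863.2) / 3256 = 0.642 km.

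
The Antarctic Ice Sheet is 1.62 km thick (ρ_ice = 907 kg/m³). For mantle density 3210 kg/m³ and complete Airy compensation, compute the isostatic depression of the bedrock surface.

0.458 km

By Archimedes' principle applied to the lithosphere: the ice load ρ_ice t is balanced by mantle displaced below, ρ_m s.
s = t ρ_ice / ρ_m = 1.62 km × 907/3210 = 0.458 km.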